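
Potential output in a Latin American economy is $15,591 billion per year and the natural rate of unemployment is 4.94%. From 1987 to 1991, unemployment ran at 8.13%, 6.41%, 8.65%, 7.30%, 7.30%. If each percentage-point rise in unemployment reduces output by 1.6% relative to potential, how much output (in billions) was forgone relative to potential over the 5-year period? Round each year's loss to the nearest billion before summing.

$3,266 billion

Year 1987: gap = -1.6 × (8.13 - 4.94) = -5.104%, loss ≈ 15591 × 5.104/100 ≈ 796.
Year 1988: gap = -1.6 × (6.41 - 4.94) = -2.352%, loss ≈ 15591 × 2.352/100 ≈ 367.
Year 1989: gap = -1.6 × (8.65 - 4.94) = -5.936%, loss ≈ 15591 × 5.936/100 ≈ 925.
Year 1990: gap = -1.6 × (7.3 - 4.94) = -3.776%, loss ≈ 15591 × 3.776/100 ≈ 589.
Year 1991: gap = -1.6 × (7.3 - 4.94) = -3.776%, loss ≈ 15591 × 3.776/100 ≈ 589.
Total lost output = 796 + 367 + 925 + 589 + 589 = 3266 billion.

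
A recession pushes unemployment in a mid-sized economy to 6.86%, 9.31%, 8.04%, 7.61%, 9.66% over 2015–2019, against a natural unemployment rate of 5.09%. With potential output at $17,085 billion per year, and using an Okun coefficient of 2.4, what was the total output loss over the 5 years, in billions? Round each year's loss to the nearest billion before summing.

$6,573 billion

Year 2015: gap = -2.4 × (6.86 - 5.09) = -4.248%, loss ≈ 17085 × 4.248/100 ≈ 726.
Year 2016: gap = -2.4 × (9.31 - 5.09) = -10.128%, loss ≈ 17085 × 10.128/100 ≈ 1730.
Year 2017: gap = -2.4 × (8.04 - 5.09) = -7.08%, loss ≈ 17085 × 7.08/100 ≈ 1210.
Year 2018: gap = -2.4 × (7.61 - 5.09) = -6.048%, loss ≈ 17085 × 6.048/100 ≈ 1033.
Year 2019: gap = -2.4 × (9.66 - 5.09) = -10.968%, loss ≈ 17085 × 10.968/100 ≈ 1874.
Total lost output = 726 + 1730 + 1210 + 1033 + 1874 = 6573 billion.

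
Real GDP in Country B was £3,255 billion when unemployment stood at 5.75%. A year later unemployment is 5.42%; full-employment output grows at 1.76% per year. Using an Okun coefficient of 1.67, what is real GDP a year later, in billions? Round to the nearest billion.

£3,330 billion

Δu = 5.42 - 5.75 = -0.33 points.
Okun's law (growth form): g_Y = g_Y* - β × Δu = 1.76 - 1.67 × (-0.33) = 1.76 + 0.5511 = 2.3111%.
Real GDP in the next year = 3255 × (1 + 2.3111/100) = 3255 × 1.023111 ≈ 3330 billion.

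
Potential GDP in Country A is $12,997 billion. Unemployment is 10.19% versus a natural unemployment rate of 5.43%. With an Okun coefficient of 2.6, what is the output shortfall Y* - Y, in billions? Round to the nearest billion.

Output gap = -2.6 × (10.19 - 5.43) = -2.6 × 4.76 = -12.376%.
Actual GDP ≈ 12997 × 0.87624 ≈ 11388 billion, so the shortfall is 12997 - 11388 = 1609 billion.

$1,609 billion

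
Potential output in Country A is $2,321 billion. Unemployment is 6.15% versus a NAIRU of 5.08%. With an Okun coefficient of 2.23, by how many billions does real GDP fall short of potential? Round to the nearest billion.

Output gap = -2.23 × (6.15 - 5.08) = -2.23 × 1.07 = -2.3861%.
Actual GDP ≈ 2321 × 0.976139 ≈ 2266 billion, so the shortfall is 2321 - 2266 = 55 billion.

$55 billion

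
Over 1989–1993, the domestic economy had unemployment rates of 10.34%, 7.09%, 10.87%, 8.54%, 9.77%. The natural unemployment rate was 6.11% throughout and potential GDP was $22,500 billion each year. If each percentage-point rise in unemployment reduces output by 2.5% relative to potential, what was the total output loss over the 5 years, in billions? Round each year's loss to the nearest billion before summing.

Year 1989: gap = -2.5 × (10.34 - 6.11) = -10.575%, loss ≈ 22500 × 10.575/100 ≈ 2379.
Year 1990: gap = -2.5 × (7.09 - 6.11) = -2.45%, loss ≈ 22500 × 2.45/100 ≈ 551.
Year 1991: gap = -2.5 × (10.87 - 6.11) = -11.9%, loss ≈ 22500 × 11.9/100 ≈ 2678.
Year 1992: gap = -2.5 × (8.54 - 6.11) = -6.075%, loss ≈ 22500 × 6.075/100 ≈ 1367.
Year 1993: gap = -2.5 × (9.77 - 6.11) = -9.15%, loss ≈ 22500 × 9.15/100 ≈ 2059.
Total lost output = 2379 + 551 + 2678 + 1367 + 2059 = 9034 billion.

$9,034 billion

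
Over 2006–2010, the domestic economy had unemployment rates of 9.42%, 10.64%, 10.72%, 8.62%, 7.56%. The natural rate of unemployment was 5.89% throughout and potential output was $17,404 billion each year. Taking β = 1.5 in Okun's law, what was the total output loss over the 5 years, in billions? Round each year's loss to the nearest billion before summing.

$4,572 billion

Year 2006: gap = -1.5 × (9.42 - 5.89) = -5.295%, loss ≈ 17404 × 5.295/100 ≈ 922.
Year 2007: gap = -1.5 × (10.64 - 5.89) = -7.125%, loss ≈ 17404 × 7.125/100 ≈ 1240.
Year 2008: gap = -1.5 × (10.72 - 5.89) = -7.245%, loss ≈ 17404 × 7.245/100 ≈ 1261.
Year 2009: gap = -1.5 × (8.62 - 5.89) = -4.095%, loss ≈ 17404 × 4.095/100 ≈ 713.
Year 2010: gap = -1.5 × (7.56 - 5.89) = -2.505%, loss ≈ 17404 × 2.505/100 ≈ 436.
Total lost output = 922 + 1240 + 1261 + 713 + 436 = 4572 billion.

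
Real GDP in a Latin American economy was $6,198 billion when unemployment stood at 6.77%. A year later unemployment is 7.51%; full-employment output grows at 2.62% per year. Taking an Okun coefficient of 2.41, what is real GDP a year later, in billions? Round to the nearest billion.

$6,250 billion

Δu = 7.51 - 6.77 = 0.74 points.
Okun's law (growth form): g_Y = g_Y* - β × Δu = 2.62 - 2.41 × (0.74) = 2.62 - 1.7834 = 0.8366%.
Real GDP in the next year = 6198 × (1 + 0.8366/100) = 6198 × 1.008366 ≈ 6250 billion.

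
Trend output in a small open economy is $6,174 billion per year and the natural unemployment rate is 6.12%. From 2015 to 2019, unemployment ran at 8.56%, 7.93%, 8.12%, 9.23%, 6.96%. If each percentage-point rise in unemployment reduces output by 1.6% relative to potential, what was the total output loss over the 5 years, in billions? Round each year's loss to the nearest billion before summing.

Year 2015: gap = -1.6 × (8.56 - 6.12) = -3.904%, loss ≈ 6174 × 3.904/100 ≈ 241.
Year 2016: gap = -1.6 × (7.93 - 6.12) = -2.896%, loss ≈ 6174 × 2.896/100 ≈ 179.
Year 2017: gap = -1.6 × (8.12 - 6.12) = -3.2%, loss ≈ 6174 × 3.2/100 ≈ 198.
Year 2018: gap = -1.6 × (9.23 - 6.12) = -4.976%, loss ≈ 6174 × 4.976/100 ≈ 307.
Year 2019: gap = -1.6 × (6.96 - 6.12) = -1.344%, loss ≈ 6174 × 1.344/100 ≈ 83.
Total lost output = 241 + 179 + 198 + 307 + 83 = 1008 billion.

$1,008 billion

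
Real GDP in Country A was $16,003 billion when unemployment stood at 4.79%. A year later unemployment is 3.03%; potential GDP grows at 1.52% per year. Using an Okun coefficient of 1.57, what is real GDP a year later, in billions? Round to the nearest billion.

Δu = 3.03 - 4.79 = -1.76 points.
Okun's law (growth form): g_Y = g_Y* - β × Δu = 1.52 - 1.57 × (-1.76) = 1.52 + 2.7632 = 4.2832%.
Real GDP in the next year = 16003 × (1 + 4.2832/100) = 16003 × 1.042832 ≈ 16688 billion.

$16,688 billion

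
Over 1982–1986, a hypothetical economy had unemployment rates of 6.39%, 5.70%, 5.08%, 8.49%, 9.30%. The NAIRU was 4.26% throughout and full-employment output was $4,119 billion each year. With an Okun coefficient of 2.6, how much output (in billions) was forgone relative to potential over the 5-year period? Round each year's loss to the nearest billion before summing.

$1,463 billion

Year 1982: gap = -2.6 × (6.39 - 4.26) = -5.538%, loss ≈ 4119 × 5.538/100 ≈ 228.
Year 1983: gap = -2.6 × (5.7 - 4.26) = -3.744%, loss ≈ 4119 × 3.744/100 ≈ 154.
Year 1984: gap = -2.6 × (5.08 - 4.26) = -2.132%, loss ≈ 4119 × 2.132/100 ≈ 88.
Year 1985: gap = -2.6 × (8.49 - 4.26) = -10.998%, loss ≈ 4119 × 10.998/100 ≈ 453.
Year 1986: gap = -2.6 × (9.3 - 4.26) = -13.104%, loss ≈ 4119 × 13.104/100 ≈ 540.
Total lost output = 228 + 154 + 88 + 453 + 540 = 1463 billion.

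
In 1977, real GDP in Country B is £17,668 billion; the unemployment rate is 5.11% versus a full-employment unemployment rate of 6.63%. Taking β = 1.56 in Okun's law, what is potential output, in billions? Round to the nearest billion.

£17,259 billion

Unemployment gap = 5.11 - 6.63 = -1.52 points, so output gap = -1.56 × (-1.52) = 2.3712%.
Since Y = Y* × (1 + gap/100), Y* = 17668/1.023712 ≈ 17259 billion.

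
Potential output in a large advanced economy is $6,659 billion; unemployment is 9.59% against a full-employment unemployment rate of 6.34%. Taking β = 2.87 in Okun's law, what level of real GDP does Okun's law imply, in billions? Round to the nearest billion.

Unemployment gap = 9.59 - 6.34 = 3.25 points, so the output gap is -2.87 × 3.25 = -9.3275%.
Actual GDP = 6659 × (1 - 9.3275/100) = 6659 × 0.906725 ≈ 6038 billion.

$6,038 billion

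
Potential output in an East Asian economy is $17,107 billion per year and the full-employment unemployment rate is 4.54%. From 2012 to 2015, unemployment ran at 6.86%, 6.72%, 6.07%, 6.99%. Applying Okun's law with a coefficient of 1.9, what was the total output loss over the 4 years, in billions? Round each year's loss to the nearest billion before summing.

Year 2012: gap = -1.9 × (6.86 - 4.54) = -4.408%, loss ≈ 17107 × 4.408/100 ≈ 754.
Year 2013: gap = -1.9 × (6.72 - 4.54) = -4.142%, loss ≈ 17107 × 4.142/100 ≈ 709.
Year 2014: gap = -1.9 × (6.07 - 4.54) = -2.907%, loss ≈ 17107 × 2.907/100 ≈ 497.
Year 2015: gap = -1.9 × (6.99 - 4.54) = -4.655%, loss ≈ 17107 × 4.655/100 ≈ 796.
Total lost output = 754 + 709 + 497 + 796 = 2756 billion.

$2,756 billion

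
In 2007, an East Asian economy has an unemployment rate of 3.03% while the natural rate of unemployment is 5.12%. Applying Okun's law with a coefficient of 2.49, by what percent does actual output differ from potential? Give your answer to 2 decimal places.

The unemployment gap is 3.03 - 5.12 = -2.09 percentage points.
Okun's law gives an output gap of -2.49 × (-2.09) = 5.2041%, i.e. 5.20% above potential.

5.20%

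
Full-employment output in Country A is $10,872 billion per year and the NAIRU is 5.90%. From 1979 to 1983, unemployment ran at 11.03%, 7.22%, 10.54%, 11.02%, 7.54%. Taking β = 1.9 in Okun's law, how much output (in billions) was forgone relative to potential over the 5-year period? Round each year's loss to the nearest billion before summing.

$3,688 billion

Year 1979: gap = -1.9 × (11.03 - 5.9) = -9.747%, loss ≈ 10872 × 9.747/100 ≈ 1060.
Year 1980: gap = -1.9 × (7.22 - 5.9) = -2.508%, loss ≈ 10872 × 2.508/100 ≈ 273.
Year 1981: gap = -1.9 × (10.54 - 5.9) = -8.816%, loss ≈ 10872 × 8.816/100 ≈ 958.
Year 1982: gap = -1.9 × (11.02 - 5.9) = -9.728%, loss ≈ 10872 × 9.728/100 ≈ 1058.
Year 1983: gap = -1.9 × (7.54 - 5.9) = -3.116%, loss ≈ 10872 × 3.116/100 ≈ 339.
Total lost output = 1060 + 273 + 958 + 1058 + 339 = 3688 billion.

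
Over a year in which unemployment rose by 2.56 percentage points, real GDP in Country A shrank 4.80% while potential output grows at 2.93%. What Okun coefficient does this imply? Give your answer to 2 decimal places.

Growth form: g_Y = g_Y* - β × Δu, so β = (g_Y* - g_Y)/Δu.
β = (2.93 + 4.8)/2.56 = 7.73/2.56 = 3.02.

β ≈ 3.02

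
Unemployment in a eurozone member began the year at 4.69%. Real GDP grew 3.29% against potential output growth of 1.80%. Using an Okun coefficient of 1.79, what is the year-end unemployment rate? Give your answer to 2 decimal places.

Growth-rate Okun's law: g_Y = g_Y* - β × Δu, so Δu = (g_Y* - g_Y)/β.
Δu = (1.8 - 3.29)/1.79 = -1.49/1.79 = -0.83 percentage points.
Year-end unemployment = 4.69 - 0.83 = 3.86%.

3.86%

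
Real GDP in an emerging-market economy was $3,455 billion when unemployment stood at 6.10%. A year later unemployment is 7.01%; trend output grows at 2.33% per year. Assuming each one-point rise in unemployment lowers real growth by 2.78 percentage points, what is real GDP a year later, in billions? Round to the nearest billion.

$3,448 billion

Δu = 7.01 - 6.1 = 0.91 points.
Okun's law (growth form): g_Y = g_Y* - β × Δu = 2.33 - 2.78 × (0.91) = 2.33 - 2.5298 = -0.1998%.
Real GDP in the next year = 3455 × (1 - 0.1998/100) = 3455 × 0.998002 ≈ 3448 billion.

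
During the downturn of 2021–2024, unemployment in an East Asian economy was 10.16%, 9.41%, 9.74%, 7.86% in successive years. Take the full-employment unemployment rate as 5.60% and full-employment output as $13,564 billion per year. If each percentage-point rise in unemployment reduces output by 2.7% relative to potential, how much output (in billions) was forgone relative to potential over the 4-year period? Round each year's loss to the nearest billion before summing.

Year 2021: gap = -2.7 × (10.16 - 5.6) = -12.312%, loss ≈ 13564 × 12.312/100 ≈ 1670.
Year 2022: gap = -2.7 × (9.41 - 5.6) = -10.287%, loss ≈ 13564 × 10.287/100 ≈ 1395.
Year 2023: gap = -2.7 × (9.74 - 5.6) = -11.178%, loss ≈ 13564 × 11.178/100 ≈ 1516.
Year 2024: gap = -2.7 × (7.86 - 5.6) = -6.102%, loss ≈ 13564 × 6.102/100 ≈ 828.
Total lost output = 1670 + 1395 + 1516 + 828 = 5409 billion.

$5,409 billion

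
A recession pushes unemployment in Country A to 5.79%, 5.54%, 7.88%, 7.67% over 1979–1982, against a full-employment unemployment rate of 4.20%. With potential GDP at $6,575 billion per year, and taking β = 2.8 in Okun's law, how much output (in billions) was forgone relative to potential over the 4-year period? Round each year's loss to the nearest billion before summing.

Year 1979: gap = -2.8 × (5.79 - 4.2) = -4.452%, loss ≈ 6575 × 4.452/100 ≈ 293.
Year 1980: gap = -2.8 × (5.54 - 4.2) = -3.752%, loss ≈ 6575 × 3.752/100 ≈ 247.
Year 1981: gap = -2.8 × (7.88 - 4.2) = -10.304%, loss ≈ 6575 × 10.304/100 ≈ 677.
Year 1982: gap = -2.8 × (7.67 - 4.2) = -9.716%, loss ≈ 6575 × 9.716/100 ≈ 639.
Total lost output = 293 + 247 + 677 + 639 = 1856 billion.

$1,856 billion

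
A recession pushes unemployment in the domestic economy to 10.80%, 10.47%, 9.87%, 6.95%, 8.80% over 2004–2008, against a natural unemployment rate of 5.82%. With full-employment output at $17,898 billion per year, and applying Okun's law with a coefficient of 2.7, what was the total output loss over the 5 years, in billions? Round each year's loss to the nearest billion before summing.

$8,597 billion

Year 2004: gap = -2.7 × (10.8 - 5.82) = -13.446%, loss ≈ 17898 × 13.446/100 ≈ 2407.
Year 2005: gap = -2.7 × (10.47 - 5.82) = -12.555%, loss ≈ 17898 × 12.555/100 ≈ 2247.
Year 2006: gap = -2.7 × (9.87 - 5.82) = -10.935%, loss ≈ 17898 × 10.935/100 ≈ 1957.
Year 2007: gap = -2.7 × (6.95 - 5.82) = -3.051%, loss ≈ 17898 × 3.051/100 ≈ 546.
Year 2008: gap = -2.7 × (8.8 - 5.82) = -8.046%, loss ≈ 17898 × 8.046/100 ≈ 1440.
Total lost output = 2407 + 2247 + 1957 + 546 + 1440 = 8597 billion.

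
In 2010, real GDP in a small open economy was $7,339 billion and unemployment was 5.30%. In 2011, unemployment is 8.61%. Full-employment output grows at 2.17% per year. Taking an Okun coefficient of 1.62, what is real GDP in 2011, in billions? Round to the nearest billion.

Δu = 8.61 - 5.3 = 3.31 points.
Okun's law (growth form): g_Y = g_Y* - β × Δu = 2.17 - 1.62 × (3.31) = 2.17 - 5.3622 = -3.1922%.
Real GDP in the next year = 7339 × (1 - 3.1922/100) = 7339 × 0.968078 ≈ 7105 billion.

$7,105 billion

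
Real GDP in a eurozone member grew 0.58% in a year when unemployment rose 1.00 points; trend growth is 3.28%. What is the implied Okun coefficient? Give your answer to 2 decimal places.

β ≈ 2.70

Growth form: g_Y = g_Y* - β × Δu, so β = (g_Y* - g_Y)/Δu.
β = (3.28 - 0.58)/1.00 = 2.7/1.00 = 2.70.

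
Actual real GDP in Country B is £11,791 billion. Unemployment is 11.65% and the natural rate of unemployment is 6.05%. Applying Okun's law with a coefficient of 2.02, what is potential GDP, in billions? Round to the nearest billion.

Unemployment gap = 11.65 - 6.05 = 5.6 points, so output gap = -2.02 × 5.6 = -11.312%.
Since Y = Y* × (1 + gap/100), Y* = 11791/0.88688 ≈ 13295 billion.

£13,295 billion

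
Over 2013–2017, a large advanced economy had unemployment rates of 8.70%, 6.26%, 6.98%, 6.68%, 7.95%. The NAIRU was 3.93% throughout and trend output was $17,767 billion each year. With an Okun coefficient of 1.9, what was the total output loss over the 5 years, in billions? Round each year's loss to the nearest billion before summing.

$5,712 billion

Year 2013: gap = -1.9 × (8.7 - 3.93) = -9.063%, loss ≈ 17767 × 9.063/100 ≈ 1610.
Year 2014: gap = -1.9 × (6.26 - 3.93) = -4.427%, loss ≈ 17767 × 4.427/100 ≈ 787.
Year 2015: gap = -1.9 × (6.98 - 3.93) = -5.795%, loss ≈ 17767 × 5.795/100 ≈ 1030.
Year 2016: gap = -1.9 × (6.68 - 3.93) = -5.225%, loss ≈ 17767 × 5.225/100 ≈ 928.
Year 2017: gap = -1.9 × (7.95 - 3.93) = -7.638%, loss ≈ 17767 × 7.638/100 ≈ 1357.
Total lost output = 1610 + 787 + 1030 + 928 + 1357 = 5712 billion.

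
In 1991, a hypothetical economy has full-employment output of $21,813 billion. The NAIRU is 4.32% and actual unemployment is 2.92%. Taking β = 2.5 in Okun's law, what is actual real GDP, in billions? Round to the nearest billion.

$22,576 billion

Unemployment gap = 2.92 - 4.32 = -1.4 points, so the output gap is -2.5 × (-1.4) = 3.5%.
Actual GDP = 21813 × (1 + 3.5/100) = 21813 × 1.035 ≈ 22576 billion.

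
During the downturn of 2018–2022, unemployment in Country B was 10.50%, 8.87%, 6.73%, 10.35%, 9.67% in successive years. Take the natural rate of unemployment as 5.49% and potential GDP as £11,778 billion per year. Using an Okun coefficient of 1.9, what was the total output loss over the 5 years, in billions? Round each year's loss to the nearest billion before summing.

£4,177 billion

Year 2018: gap = -1.9 × (10.5 - 5.49) = -9.519%, loss ≈ 11778 × 9.519/100 ≈ 1121.
Year 2019: gap = -1.9 × (8.87 - 5.49) = -6.422%, loss ≈ 11778 × 6.422/100 ≈ 756.
Year 2020: gap = -1.9 × (6.73 - 5.49) = -2.356%, loss ≈ 11778 × 2.356/100 ≈ 277.
Year 2021: gap = -1.9 × (10.35 - 5.49) = -9.234%, loss ≈ 11778 × 9.234/100 ≈ 1088.
Year 2022: gap = -1.9 × (9.67 - 5.49) = -7.942%, loss ≈ 11778 × 7.942/100 ≈ 935.
Total lost output = 1121 + 756 + 277 + 1088 + 935 = 4177 billion.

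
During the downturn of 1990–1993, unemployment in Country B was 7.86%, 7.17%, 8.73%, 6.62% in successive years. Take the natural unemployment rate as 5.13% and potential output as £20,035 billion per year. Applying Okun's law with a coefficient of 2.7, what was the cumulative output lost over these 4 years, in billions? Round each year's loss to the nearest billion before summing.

£5,334 billion

Year 1990: gap = -2.7 × (7.86 - 5.13) = -7.371%, loss ≈ 20035 × 7.371/100 ≈ 1477.
Year 1991: gap = -2.7 × (7.17 - 5.13) = -5.508%, loss ≈ 20035 × 5.508/100 ≈ 1104.
Year 1992: gap = -2.7 × (8.73 - 5.13) = -9.72%, loss ≈ 20035 × 9.72/100 ≈ 1947.
Year 1993: gap = -2.7 × (6.62 - 5.13) = -4.023%, loss ≈ 20035 × 4.023/100 ≈ 806.
Total lost output = 1477 + 1104 + 1947 + 806 = 5334 billion.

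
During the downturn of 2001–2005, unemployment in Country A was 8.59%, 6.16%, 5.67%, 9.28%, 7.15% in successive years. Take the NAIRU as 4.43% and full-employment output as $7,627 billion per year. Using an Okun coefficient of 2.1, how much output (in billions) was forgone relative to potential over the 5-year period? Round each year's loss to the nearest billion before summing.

$2,355 billion

Year 2001: gap = -2.1 × (8.59 - 4.43) = -8.736%, loss ≈ 7627 × 8.736/100 ≈ 666.
Year 2002: gap = -2.1 × (6.16 - 4.43) = -3.633%, loss ≈ 7627 × 3.633/100 ≈ 277.
Year 2003: gap = -2.1 × (5.67 - 4.43) = -2.604%, loss ≈ 7627 × 2.604/100 ≈ 199.
Year 2004: gap = -2.1 × (9.28 - 4.43) = -10.185%, loss ≈ 7627 × 10.185/100 ≈ 777.
Year 2005: gap = -2.1 × (7.15 - 4.43) = -5.712%, loss ≈ 7627 × 5.712/100 ≈ 436.
Total lost output = 666 + 277 + 199 + 777 + 436 = 2355 billion.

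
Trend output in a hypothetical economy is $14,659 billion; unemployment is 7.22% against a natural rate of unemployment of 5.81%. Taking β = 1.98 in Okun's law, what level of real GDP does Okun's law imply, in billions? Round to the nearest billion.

$14,250 billion

Unemployment gap = 7.22 - 5.81 = 1.41 points, so the output gap is -1.98 × 1.41 = -2.7918%.
Actual GDP = 14659 × (1 - 2.7918/100) = 14659 × 0.972082 ≈ 14250 billion.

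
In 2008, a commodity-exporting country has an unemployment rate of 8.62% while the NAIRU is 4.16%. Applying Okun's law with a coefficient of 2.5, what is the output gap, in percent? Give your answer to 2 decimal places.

-11.15%

The unemployment gap is 8.62 - 4.16 = 4.46 percentage points.
Okun's law gives an output gap of -2.5 × 4.46 = -11.15%, i.e. 11.15% below potential.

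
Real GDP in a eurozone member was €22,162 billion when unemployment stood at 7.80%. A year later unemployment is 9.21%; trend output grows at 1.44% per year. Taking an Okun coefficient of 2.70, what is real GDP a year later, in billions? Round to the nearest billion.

Δu = 9.21 - 7.8 = 1.41 points.
Okun's law (growth form): g_Y = g_Y* - β × Δu = 1.44 - 2.70 × (1.41) = 1.44 - 3.807 = -2.367%.
Real GDP in the next year = 22162 × (1 - 2.367/100) = 22162 × 0.97633 ≈ 21637 billion.

€21,637 billion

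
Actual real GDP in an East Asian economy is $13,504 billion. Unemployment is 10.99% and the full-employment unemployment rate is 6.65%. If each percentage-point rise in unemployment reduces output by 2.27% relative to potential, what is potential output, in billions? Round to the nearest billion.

$14,980 billion

Unemployment gap = 10.99 - 6.65 = 4.34 points, so output gap = -2.27 × 4.34 = -9.8518%.
Since Y = Y* × (1 + gap/100), Y* = 13504/0.901482 ≈ 14980 billion.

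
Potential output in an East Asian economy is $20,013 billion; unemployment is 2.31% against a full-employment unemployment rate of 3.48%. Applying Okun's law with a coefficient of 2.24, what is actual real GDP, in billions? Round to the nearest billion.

$20,538 billion

Unemployment gap = 2.31 - 3.48 = -1.17 points, so the output gap is -2.24 × (-1.17) = 2.6208%.
Actual GDP = 20013 × (1 + 2.6208/100) = 20013 × 1.026208 ≈ 20538 billion.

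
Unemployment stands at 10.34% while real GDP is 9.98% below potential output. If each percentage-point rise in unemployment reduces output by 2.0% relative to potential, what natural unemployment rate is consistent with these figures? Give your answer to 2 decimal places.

From Okun's law, u - u* = -(output gap)/β = -(-9.98)/2.0 = 4.99 points.
So u* = 10.34 - 4.99 = 5.35%.

5.35%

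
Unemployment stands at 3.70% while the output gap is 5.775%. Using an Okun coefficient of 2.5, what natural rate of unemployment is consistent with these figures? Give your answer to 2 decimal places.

From Okun's law, u - u* = -(output gap)/β = -(5.775)/2.5 = -2.31 points.
So u* = 3.7 + 2.31 = 6.01%.

6.01%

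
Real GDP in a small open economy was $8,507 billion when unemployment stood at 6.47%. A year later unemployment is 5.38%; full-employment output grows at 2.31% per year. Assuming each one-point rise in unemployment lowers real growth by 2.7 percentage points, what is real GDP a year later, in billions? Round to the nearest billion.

Δu = 5.38 - 6.47 = -1.09 points.
Okun's law (growth form): g_Y = g_Y* - β × Δu = 2.31 - 2.7 × (-1.09) = 2.31 + 2.943 = 5.253%.
Real GDP in the next year = 8507 × (1 + 5.253/100) = 8507 × 1.05253 ≈ 8954 billion.

$8,954 billion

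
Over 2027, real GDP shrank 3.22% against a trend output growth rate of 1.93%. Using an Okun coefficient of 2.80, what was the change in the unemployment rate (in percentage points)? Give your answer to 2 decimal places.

Growth-rate Okun's law: g_Y = g_Y* - β × Δu, so Δu = (g_Y* - g_Y)/β.
Δu = (1.93 + 3.22)/2.80 = 5.15/2.80 = 1.84 percentage points.

1.84 percentage points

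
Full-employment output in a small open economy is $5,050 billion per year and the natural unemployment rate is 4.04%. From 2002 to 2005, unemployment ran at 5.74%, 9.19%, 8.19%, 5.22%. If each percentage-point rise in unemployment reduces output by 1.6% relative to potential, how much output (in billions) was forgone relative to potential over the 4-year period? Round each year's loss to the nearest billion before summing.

$983 billion

Year 2002: gap = -1.6 × (5.74 - 4.04) = -2.72%, loss ≈ 5050 × 2.72/100 ≈ 137.
Year 2003: gap = -1.6 × (9.19 - 4.04) = -8.24%, loss ≈ 5050 × 8.24/100 ≈ 416.
Year 2004: gap = -1.6 × (8.19 - 4.04) = -6.64%, loss ≈ 5050 × 6.64/100 ≈ 335.
Year 2005: gap = -1.6 × (5.22 - 4.04) = -1.888%, loss ≈ 5050 × 1.888/100 ≈ 95.
Total lost output = 137 + 416 + 335 + 95 = 983 billion.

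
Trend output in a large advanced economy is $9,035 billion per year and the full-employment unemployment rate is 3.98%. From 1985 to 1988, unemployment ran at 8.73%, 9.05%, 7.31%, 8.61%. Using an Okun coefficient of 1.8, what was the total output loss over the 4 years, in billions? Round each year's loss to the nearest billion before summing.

Year 1985: gap = -1.8 × (8.73 - 3.98) = -8.55%, loss ≈ 9035 × 8.55/100 ≈ 772.
Year 1986: gap = -1.8 × (9.05 - 3.98) = -9.126%, loss ≈ 9035 × 9.126/100 ≈ 825.
Year 1987: gap = -1.8 × (7.31 - 3.98) = -5.994%, loss ≈ 9035 × 5.994/100 ≈ 542.
Year 1988: gap = -1.8 × (8.61 - 3.98) = -8.334%, loss ≈ 9035 × 8.334/100 ≈ 753.
Total lost output = 772 + 825 + 542 + 753 = 2892 billion.

$2,892 billion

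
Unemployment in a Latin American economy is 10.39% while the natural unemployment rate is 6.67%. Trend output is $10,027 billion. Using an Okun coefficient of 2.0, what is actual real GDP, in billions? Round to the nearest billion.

$9,281 billion

Unemployment gap = 10.39 - 6.67 = 3.72 points, so the output gap is -2 × 3.72 = -7.44%.
Actual GDP = 10027 × (1 - 7.44/100) = 10027 × 0.9256 ≈ 9281 billion.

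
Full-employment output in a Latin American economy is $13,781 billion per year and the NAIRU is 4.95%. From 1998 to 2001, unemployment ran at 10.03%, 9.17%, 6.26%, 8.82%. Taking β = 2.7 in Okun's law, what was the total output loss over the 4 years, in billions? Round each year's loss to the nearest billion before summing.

$5,387 billion

Year 1998: gap = -2.7 × (10.03 - 4.95) = -13.716%, loss ≈ 13781 × 13.716/100 ≈ 1890.
Year 1999: gap = -2.7 × (9.17 - 4.95) = -11.394%, loss ≈ 13781 × 11.394/100 ≈ 1570.
Year 2000: gap = -2.7 × (6.26 - 4.95) = -3.537%, loss ≈ 13781 × 3.537/100 ≈ 487.
Year 2001: gap = -2.7 × (8.82 - 4.95) = -10.449%, loss ≈ 13781 × 10.449/100 ≈ 1440.
Total lost output = 1890 + 1570 + 487 + 1440 = 5387 billion.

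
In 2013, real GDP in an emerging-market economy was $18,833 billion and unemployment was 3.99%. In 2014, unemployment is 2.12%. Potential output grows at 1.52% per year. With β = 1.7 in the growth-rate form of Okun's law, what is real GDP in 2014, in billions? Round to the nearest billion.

Δu = 2.12 - 3.99 = -1.87 points.
Okun's law (growth form): g_Y = g_Y* - β × Δu = 1.52 - 1.7 × (-1.87) = 1.52 + 3.179 = 4.699%.
Real GDP in the next year = 18833 × (1 + 4.699/100) = 18833 × 1.04699 ≈ 19718 billion.

$19,718 billion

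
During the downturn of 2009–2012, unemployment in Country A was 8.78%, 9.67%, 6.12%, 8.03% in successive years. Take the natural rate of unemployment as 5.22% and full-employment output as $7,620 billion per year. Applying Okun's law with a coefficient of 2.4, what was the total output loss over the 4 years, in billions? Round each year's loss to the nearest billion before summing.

Year 2009: gap = -2.4 × (8.78 - 5.22) = -8.544%, loss ≈ 7620 × 8.544/100 ≈ 651.
Year 2010: gap = -2.4 × (9.67 - 5.22) = -10.68%, loss ≈ 7620 × 10.68/100 ≈ 814.
Year 2011: gap = -2.4 × (6.12 - 5.22) = -2.16%, loss ≈ 7620 × 2.16/100 ≈ 165.
Year 2012: gap = -2.4 × (8.03 - 5.22) = -6.744%, loss ≈ 7620 × 6.744/100 ≈ 514.
Total lost output = 651 + 814 + 165 + 514 = 2144 billion.

$2,144 billion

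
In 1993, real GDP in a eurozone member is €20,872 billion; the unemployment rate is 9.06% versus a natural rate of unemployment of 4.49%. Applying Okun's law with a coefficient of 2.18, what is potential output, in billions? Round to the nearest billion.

€23,181 billion

Unemployment gap = 9.06 - 4.49 = 4.57 points, so output gap = -2.18 × 4.57 = -9.9626%.
Since Y = Y* × (1 + gap/100), Y* = 20872/0.900374 ≈ 23181 billion.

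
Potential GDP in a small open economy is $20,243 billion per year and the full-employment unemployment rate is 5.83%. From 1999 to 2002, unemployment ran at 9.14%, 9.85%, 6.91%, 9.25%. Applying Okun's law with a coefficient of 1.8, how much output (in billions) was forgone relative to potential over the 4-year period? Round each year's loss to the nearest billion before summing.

$4,311 billion

Year 1999: gap = -1.8 × (9.14 - 5.83) = -5.958%, loss ≈ 20243 × 5.958/100 ≈ 1206.
Year 2000: gap = -1.8 × (9.85 - 5.83) = -7.236%, loss ≈ 20243 × 7.236/100 ≈ 1465.
Year 2001: gap = -1.8 × (6.91 - 5.83) = -1.944%, loss ≈ 20243 × 1.944/100 ≈ 394.
Year 2002: gap = -1.8 × (9.25 - 5.83) = -6.156%, loss ≈ 20243 × 6.156/100 ≈ 1246.
Total lost output = 1206 + 1465 + 394 + 1246 = 4311 billion.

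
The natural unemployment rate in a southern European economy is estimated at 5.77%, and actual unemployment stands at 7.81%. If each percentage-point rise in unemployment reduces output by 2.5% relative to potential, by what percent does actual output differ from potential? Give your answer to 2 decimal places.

The unemployment gap is 7.81 - 5.77 = 2.04 percentage points.
Okun's law gives an output gap of -2.5 × 2.04 = -5.1%, i.e. 5.10% below potential.

-5.10%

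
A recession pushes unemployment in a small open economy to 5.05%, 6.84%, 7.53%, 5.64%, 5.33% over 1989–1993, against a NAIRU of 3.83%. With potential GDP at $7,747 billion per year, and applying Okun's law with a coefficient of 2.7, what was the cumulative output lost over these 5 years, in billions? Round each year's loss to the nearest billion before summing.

$2,352 billion

Year 1989: gap = -2.7 × (5.05 - 3.83) = -3.294%, loss ≈ 7747 × 3.294/100 ≈ 255.
Year 1990: gap = -2.7 × (6.84 - 3.83) = -8.127%, loss ≈ 7747 × 8.127/100 ≈ 630.
Year 1991: gap = -2.7 × (7.53 - 3.83) = -9.99%, loss ≈ 7747 × 9.99/100 ≈ 774.
Year 1992: gap = -2.7 × (5.64 - 3.83) = -4.887%, loss ≈ 7747 × 4.887/100 ≈ 379.
Year 1993: gap = -2.7 × (5.33 - 3.83) = -4.05%, loss ≈ 7747 × 4.05/100 ≈ 314.
Total lost output = 255 + 630 + 774 + 379 + 314 = 2352 billion.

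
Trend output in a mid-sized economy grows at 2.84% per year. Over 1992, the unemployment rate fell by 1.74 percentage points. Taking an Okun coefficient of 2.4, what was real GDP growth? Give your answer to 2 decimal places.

Growth-rate Okun's law: g_Y = g_Y* - β × Δu.
g_Y = 2.84 - 2.4 × (-1.74) = 2.84 + 4.176 = 7.016%, i.e. 7.02% to 2 d.p.

7.02%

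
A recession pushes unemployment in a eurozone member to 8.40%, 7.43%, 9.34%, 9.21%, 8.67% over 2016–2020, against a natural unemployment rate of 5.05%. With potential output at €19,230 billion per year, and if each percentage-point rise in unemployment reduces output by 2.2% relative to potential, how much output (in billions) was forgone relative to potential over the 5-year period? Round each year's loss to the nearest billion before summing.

Year 2016: gap = -2.2 × (8.4 - 5.05) = -7.37%, loss ≈ 19230 × 7.37/100 ≈ 1417.
Year 2017: gap = -2.2 × (7.43 - 5.05) = -5.236%, loss ≈ 19230 × 5.236/100 ≈ 1007.
Year 2018: gap = -2.2 × (9.34 - 5.05) = -9.438%, loss ≈ 19230 × 9.438/100 ≈ 1815.
Year 2019: gap = -2.2 × (9.21 - 5.05) = -9.152%, loss ≈ 19230 × 9.152/100 ≈ 1760.
Year 2020: gap = -2.2 × (8.67 - 5.05) = -7.964%, loss ≈ 19230 × 7.964/100 ≈ 1531.
Total lost output = 1417 + 1007 + 1815 + 1760 + 1531 = 7530 billion.

€7,530 billion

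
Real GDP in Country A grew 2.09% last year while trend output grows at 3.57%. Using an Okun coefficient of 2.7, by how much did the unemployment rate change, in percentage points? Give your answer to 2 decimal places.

0.55 percentage points

Growth-rate Okun's law: g_Y = g_Y* - β × Δu, so Δu = (g_Y* - g_Y)/β.
Δu = (3.57 - 2.09)/2.7 = 1.48/2.7 = 0.55 percentage points.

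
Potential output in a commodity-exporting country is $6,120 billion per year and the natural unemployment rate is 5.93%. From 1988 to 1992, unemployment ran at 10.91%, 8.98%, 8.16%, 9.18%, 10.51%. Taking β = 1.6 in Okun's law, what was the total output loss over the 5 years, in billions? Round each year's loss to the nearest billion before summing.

Year 1988: gap = -1.6 × (10.91 - 5.93) = -7.968%, loss ≈ 6120 × 7.968/100 ≈ 488.
Year 1989: gap = -1.6 × (8.98 - 5.93) = -4.88%, loss ≈ 6120 × 4.88/100 ≈ 299.
Year 1990: gap = -1.6 × (8.16 - 5.93) = -3.568%, loss ≈ 6120 × 3.568/100 ≈ 218.
Year 1991: gap = -1.6 × (9.18 - 5.93) = -5.2%, loss ≈ 6120 × 5.2/100 ≈ 318.
Year 1992: gap = -1.6 × (10.51 - 5.93) = -7.328%, loss ≈ 6120 × 7.328/100 ≈ 448.
Total lost output = 488 + 299 + 218 + 318 + 448 = 1771 billion.

$1,771 billion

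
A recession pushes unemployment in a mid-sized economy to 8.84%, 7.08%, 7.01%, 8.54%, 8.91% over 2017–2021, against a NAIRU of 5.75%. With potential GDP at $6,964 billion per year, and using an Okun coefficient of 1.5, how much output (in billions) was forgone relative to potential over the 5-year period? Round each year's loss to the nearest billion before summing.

$1,215 billion

Year 2017: gap = -1.5 × (8.84 - 5.75) = -4.635%, loss ≈ 6964 × 4.635/100 ≈ 323.
Year 2018: gap = -1.5 × (7.08 - 5.75) = -1.995%, loss ≈ 6964 × 1.995/100 ≈ 139.
Year 2019: gap = -1.5 × (7.01 - 5.75) = -1.89%, loss ≈ 6964 × 1.89/100 ≈ 132.
Year 2020: gap = -1.5 × (8.54 - 5.75) = -4.185%, loss ≈ 6964 × 4.185/100 ≈ 291.
Year 2021: gap = -1.5 × (8.91 - 5.75) = -4.74%, loss ≈ 6964 × 4.74/100 ≈ 330.
Total lost output = 323 + 139 + 132 + 291 + 330 = 1215 billion.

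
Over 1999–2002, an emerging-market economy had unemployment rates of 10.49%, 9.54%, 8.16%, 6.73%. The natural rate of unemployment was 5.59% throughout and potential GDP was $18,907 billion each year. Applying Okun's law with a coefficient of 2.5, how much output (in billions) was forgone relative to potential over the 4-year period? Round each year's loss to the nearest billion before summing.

Year 1999: gap = -2.5 × (10.49 - 5.59) = -12.25%, loss ≈ 18907 × 12.25/100 ≈ 2316.
Year 2000: gap = -2.5 × (9.54 - 5.59) = -9.875%, loss ≈ 18907 × 9.875/100 ≈ 1867.
Year 2001: gap = -2.5 × (8.16 - 5.59) = -6.425%, loss ≈ 18907 × 6.425/100 ≈ 1215.
Year 2002: gap = -2.5 × (6.73 - 5.59) = -2.85%, loss ≈ 18907 × 2.85/100 ≈ 539.
Total lost output = 2316 + 1867 + 1215 + 539 = 5937 billion.

$5,937 billion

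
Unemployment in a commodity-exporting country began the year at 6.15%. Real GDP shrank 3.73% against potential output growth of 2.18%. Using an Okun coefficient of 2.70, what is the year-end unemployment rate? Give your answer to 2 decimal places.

8.34%

Growth-rate Okun's law: g_Y = g_Y* - β × Δu, so Δu = (g_Y* - g_Y)/β.
Δu = (2.18 + 3.73)/2.70 = 5.91/2.70 = 2.19 percentage points.
Year-end unemployment = 6.15 + 2.19 = 8.34%.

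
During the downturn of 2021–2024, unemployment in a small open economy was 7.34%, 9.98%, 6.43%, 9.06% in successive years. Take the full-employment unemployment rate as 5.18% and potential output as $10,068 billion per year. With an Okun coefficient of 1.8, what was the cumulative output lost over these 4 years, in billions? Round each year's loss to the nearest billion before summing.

Year 2021: gap = -1.8 × (7.34 - 5.18) = -3.888%, loss ≈ 10068 × 3.888/100 ≈ 391.
Year 2022: gap = -1.8 × (9.98 - 5.18) = -8.64%, loss ≈ 10068 × 8.64/100 ≈ 870.
Year 2023: gap = -1.8 × (6.43 - 5.18) = -2.25%, loss ≈ 10068 × 2.25/100 ≈ 227.
Year 2024: gap = -1.8 × (9.06 - 5.18) = -6.984%, loss ≈ 10068 × 6.984/100 ≈ 703.
Total lost output = 391 + 870 + 227 + 703 = 2191 billion.

$2,191 billion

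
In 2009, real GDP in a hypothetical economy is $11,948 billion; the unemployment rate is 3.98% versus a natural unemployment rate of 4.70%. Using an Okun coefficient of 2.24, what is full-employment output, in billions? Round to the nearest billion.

Unemployment gap = 3.98 - 4.7 = -0.72 points, so output gap = -2.24 × (-0.72) = 1.6128%.
Since Y = Y* × (1 + gap/100), Y* = 11948/1.016128 ≈ 11758 billion.

$11,758 billion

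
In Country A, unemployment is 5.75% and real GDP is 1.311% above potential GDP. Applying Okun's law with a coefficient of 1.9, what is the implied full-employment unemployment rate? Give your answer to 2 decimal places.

6.44%

From Okun's law, u - u* = -(output gap)/β = -(1.311)/1.9 = -0.69 points.
So u* = 5.75 + 0.69 = 6.44%.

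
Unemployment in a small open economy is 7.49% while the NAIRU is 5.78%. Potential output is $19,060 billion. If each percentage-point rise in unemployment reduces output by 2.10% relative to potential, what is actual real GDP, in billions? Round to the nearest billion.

$18,376 billion

Unemployment gap = 7.49 - 5.78 = 1.71 points, so the output gap is -2.1 × 1.71 = -3.591%.
Actual GDP = 19060 × (1 - 3.591/100) = 19060 × 0.96409 ≈ 18376 billion.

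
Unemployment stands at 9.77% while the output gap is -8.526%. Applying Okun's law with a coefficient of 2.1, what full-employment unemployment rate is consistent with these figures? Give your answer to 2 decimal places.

5.71%

From Okun's law, u - u* = -(output gap)/β = -(-8.526)/2.1 = 4.06 points.
So u* = 9.77 - 4.06 = 5.71%.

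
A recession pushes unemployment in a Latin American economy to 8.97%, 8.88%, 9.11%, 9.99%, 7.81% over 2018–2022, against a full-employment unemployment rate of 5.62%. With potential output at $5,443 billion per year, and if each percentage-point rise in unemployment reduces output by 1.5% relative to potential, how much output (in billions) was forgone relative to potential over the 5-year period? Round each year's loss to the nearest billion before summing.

$1,361 billion

Year 2018: gap = -1.5 × (8.97 - 5.62) = -5.025%, loss ≈ 5443 × 5.025/100 ≈ 274.
Year 2019: gap = -1.5 × (8.88 - 5.62) = -4.89%, loss ≈ 5443 × 4.89/100 ≈ 266.
Year 2020: gap = -1.5 × (9.11 - 5.62) = -5.235%, loss ≈ 5443 × 5.235/100 ≈ 285.
Year 2021: gap = -1.5 × (9.99 - 5.62) = -6.555%, loss ≈ 5443 × 6.555/100 ≈ 357.
Year 2022: gap = -1.5 × (7.81 - 5.62) = -3.285%, loss ≈ 5443 × 3.285/100 ≈ 179.
Total lost output = 274 + 266 + 285 + 357 + 179 = 1361 billion.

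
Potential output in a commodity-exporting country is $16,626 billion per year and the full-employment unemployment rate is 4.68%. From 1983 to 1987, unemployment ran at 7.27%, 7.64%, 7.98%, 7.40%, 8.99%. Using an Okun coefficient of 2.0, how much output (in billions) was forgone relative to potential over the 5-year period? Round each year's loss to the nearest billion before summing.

$5,279 billion

Year 1983: gap = -2.0 × (7.27 - 4.68) = -5.18%, loss ≈ 16626 × 5.18/100 ≈ 861.
Year 1984: gap = -2.0 × (7.64 - 4.68) = -5.92%, loss ≈ 16626 × 5.92/100 ≈ 984.
Year 1985: gap = -2.0 × (7.98 - 4.68) = -6.6%, loss ≈ 16626 × 6.6/100 ≈ 1097.
Year 1986: gap = -2.0 × (7.4 - 4.68) = -5.44%, loss ≈ 16626 × 5.44/100 ≈ 904.
Year 1987: gap = -2.0 × (8.99 - 4.68) = -8.62%, loss ≈ 16626 × 8.62/100 ≈ 1433.
Total lost output = 861 + 984 + 1097 + 904 + 1433 = 5279 billion.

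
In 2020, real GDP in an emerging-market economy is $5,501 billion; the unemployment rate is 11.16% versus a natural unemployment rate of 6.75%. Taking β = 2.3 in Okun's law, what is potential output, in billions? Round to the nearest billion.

Unemployment gap = 11.16 - 6.75 = 4.41 points, so output gap = -2.3 × 4.41 = -10.143%.
Since Y = Y* × (1 + gap/100), Y* = 5501/0.89857 ≈ 6122 billion.

$6,122 billion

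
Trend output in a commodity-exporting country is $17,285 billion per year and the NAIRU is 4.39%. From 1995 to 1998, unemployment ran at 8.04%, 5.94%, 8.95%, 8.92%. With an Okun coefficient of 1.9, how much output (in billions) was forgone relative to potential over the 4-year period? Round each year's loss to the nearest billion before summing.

$4,694 billion

Year 1995: gap = -1.9 × (8.04 - 4.39) = -6.935%, loss ≈ 17285 × 6.935/100 ≈ 1199.
Year 1996: gap = -1.9 × (5.94 - 4.39) = -2.945%, loss ≈ 17285 × 2.945/100 ≈ 509.
Year 1997: gap = -1.9 × (8.95 - 4.39) = -8.664%, loss ≈ 17285 × 8.664/100 ≈ 1498.
Year 1998: gap = -1.9 × (8.92 - 4.39) = -8.607%, loss ≈ 17285 × 8.607/100 ≈ 1488.
Total lost output = 1199 + 509 + 1498 + 1488 = 4694 billion.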